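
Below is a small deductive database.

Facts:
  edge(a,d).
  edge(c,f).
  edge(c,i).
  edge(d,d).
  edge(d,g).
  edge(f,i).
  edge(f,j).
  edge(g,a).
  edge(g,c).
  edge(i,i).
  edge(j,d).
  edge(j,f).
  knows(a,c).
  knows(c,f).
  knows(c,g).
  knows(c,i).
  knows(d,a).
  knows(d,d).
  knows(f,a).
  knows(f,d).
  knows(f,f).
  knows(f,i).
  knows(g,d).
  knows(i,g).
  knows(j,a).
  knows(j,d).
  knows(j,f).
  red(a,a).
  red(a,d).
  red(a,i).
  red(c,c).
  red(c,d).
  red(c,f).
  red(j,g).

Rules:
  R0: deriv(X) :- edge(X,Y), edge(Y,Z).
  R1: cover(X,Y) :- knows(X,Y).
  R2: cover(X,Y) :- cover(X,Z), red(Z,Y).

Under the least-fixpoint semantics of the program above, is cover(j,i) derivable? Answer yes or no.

round 1: derive cover(a,c) via R1 from knows(a,c)
round 1: derive cover(c,f) via R1 from knows(c,f)
round 1: derive cover(c,g) via R1 from knows(c,g)
round 1: derive cover(c,i) via R1 from knows(c,i)
round 1: derive cover(d,a) via R1 from knows(d,a)
round 1: derive cover(d,d) via R1 from knows(d,d)
round 1: derive cover(f,a) via R1 from knows(f,a)
round 1: derive cover(f,d) via R1 from knows(f,d)
round 1: derive cover(f,f) via R1 from knows(f,f)
round 1: derive cover(f,i) via R1 from knows(f,i)
round 1: derive cover(g,d) via R1 from knows(g,d)
round 1: derive cover(i,g) via R1 from knows(i,g)
round 1: derive cover(j,a) via R1 from knows(j,a)
round 1: derive cover(j,d) via R1 from knows(j,d)
round 1: derive cover(j,f) via R1 from knows(j,f)
round 2: derive cover(a,d) via R2 from cover(a,c), red(c,d)
round 2: derive cover(a,f) via R2 from cover(a,c), red(c,f)
round 2: derive cover(d,i) via R2 from cover(d,a), red(a,i)
round 2: derive cover(j,i) via R2 from cover(j,a), red(a,i)

yes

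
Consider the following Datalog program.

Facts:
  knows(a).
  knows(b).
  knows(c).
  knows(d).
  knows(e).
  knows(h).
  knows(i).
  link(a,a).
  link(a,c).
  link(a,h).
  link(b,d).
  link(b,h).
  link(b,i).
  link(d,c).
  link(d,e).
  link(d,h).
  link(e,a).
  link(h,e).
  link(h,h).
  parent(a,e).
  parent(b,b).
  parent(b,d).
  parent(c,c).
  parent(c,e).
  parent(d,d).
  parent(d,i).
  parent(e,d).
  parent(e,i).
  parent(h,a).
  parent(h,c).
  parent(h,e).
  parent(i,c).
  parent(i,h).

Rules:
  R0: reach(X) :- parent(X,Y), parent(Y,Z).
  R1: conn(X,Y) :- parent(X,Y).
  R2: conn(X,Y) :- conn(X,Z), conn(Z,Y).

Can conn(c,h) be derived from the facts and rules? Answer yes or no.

round 1: derive conn(a,e) via R1 from parent(a,e)
round 1: derive conn(b,b) via R1 from parent(b,b)
round 1: derive conn(b,d) via R1 from parent(b,d)
round 1: derive conn(c,c) via R1 from parent(c,c)
round 1: derive conn(c,e) via R1 from parent(c,e)
round 1: derive conn(d,d) via R1 from parent(d,d)
round 1: derive conn(d,i) via R1 from parent(d,i)
round 1: derive conn(e,d) via R1 from parent(e,d)
round 1: derive conn(e,i) via R1 from parent(e,i)
round 1: derive conn(h,a) via R1 from parent(h,a)
round 1: derive conn(h,c) via R1 from parent(h,c)
round 1: derive conn(h,e) via R1 from parent(h,e)
round 1: derive conn(i,c) via R1 from parent(i,c)
round 1: derive conn(i,h) via R1 from parent(i,h)
round 2: derive conn(a,d) via R2 from conn(a,e), conn(e,d)
round 2: derive conn(a,i) via R2 from conn(a,e), conn(e,i)
round 2: derive conn(b,i) via R2 from conn(b,d), conn(d,i)
round 2: derive conn(c,d) via R2 from conn(c,e), conn(e,d)
round 2: derive conn(c,i) via R2 from conn(c,e), conn(e,i)
round 2: derive conn(d,c) via R2 from conn(d,i), conn(i,c)
round 2: derive conn(d,h) via R2 from conn(d,i), conn(i,h)
round 2: derive conn(e,c) via R2 from conn(e,i), conn(i,c)
round 2: derive conn(e,h) via R2 from conn(e,i), conn(i,h)
round 2: derive conn(h,d) via R2 from conn(h,e), conn(e,d)
round 2: derive conn(h,i) via R2 from conn(h,e), conn(e,i)
round 2: derive conn(i,a) via R2 from conn(i,h), conn(h,a)
round 2: derive conn(i,e) via R2 from conn(i,c), conn(c,e)
round 3: derive conn(a,a) via R2 from conn(a,i), conn(i,a)
round 3: derive conn(a,c) via R2 from conn(a,d), conn(d,c)
round 3: derive conn(a,h) via R2 from conn(a,d), conn(d,h)
round 3: derive conn(b,a) via R2 from conn(b,i), conn(i,a)
round 3: derive conn(b,c) via R2 from conn(b,d), conn(d,c)
round 3: derive conn(b,e) via R2 from conn(b,i), conn(i,e)
round 3: derive conn(b,h) via R2 from conn(b,d), conn(d,h)
round 3: derive conn(c,a) via R2 from conn(c,i), conn(i,a)
round 3: derive conn(c,h) via R2 from conn(c,d), conn(d,h)
round 3: derive conn(d,a) via R2 from conn(d,h), conn(h,a)
round 3: derive conn(d,e) via R2 from conn(d,c), conn(c,e)
round 3: derive conn(e,a) via R2 from conn(e,h), conn(h,a)
round 3: derive conn(e,e) via R2 from conn(e,c), conn(c,e)
round 3: derive conn(h,h) via R2 from conn(h,d), conn(d,h)
round 3: derive conn(i,d) via R2 from conn(i,a), conn(a,d)
round 3: derive conn(i,i) via R2 from conn(i,a), conn(a,i)

yes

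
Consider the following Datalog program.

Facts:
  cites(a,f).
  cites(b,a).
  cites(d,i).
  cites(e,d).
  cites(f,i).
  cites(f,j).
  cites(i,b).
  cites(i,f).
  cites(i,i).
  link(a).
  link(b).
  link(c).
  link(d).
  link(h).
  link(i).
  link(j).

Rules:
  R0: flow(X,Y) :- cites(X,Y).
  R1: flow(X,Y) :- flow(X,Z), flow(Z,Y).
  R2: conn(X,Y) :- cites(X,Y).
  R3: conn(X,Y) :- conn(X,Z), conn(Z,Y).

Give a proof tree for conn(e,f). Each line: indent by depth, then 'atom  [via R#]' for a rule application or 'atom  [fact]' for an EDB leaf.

round 1: derive conn(a,f) via R2 from cites(a,f)
round 1: derive conn(b,a) via R2 from cites(b,a)
round 1: derive conn(d,i) via R2 from cites(d,i)
round 1: derive conn(e,d) via R2 from cites(e,d)
round 1: derive conn(f,i) via R2 from cites(f,i)
round 1: derive conn(f,j) via R2 from cites(f,j)
round 1: derive conn(i,b) via R2 from cites(i,b)
round 1: derive conn(i,f) via R2 from cites(i,f)
round 1: derive conn(i,i) via R2 from cites(i,i)
round 2: derive conn(a,i) via R3 from conn(a,f), conn(f,i)
round 2: derive conn(a,j) via R3 from conn(a,f), conn(f,j)
round 2: derive conn(b,f) via R3 from conn(b,a), conn(a,f)
round 2: derive conn(d,b) via R3 from conn(d,i), conn(i,b)
round 2: derive conn(d,f) via R3 from conn(d,i), conn(i,f)
round 2: derive conn(e,i) via R3 from conn(e,d), conn(d,i)
round 2: derive conn(f,b) via R3 from conn(f,i), conn(i,b)
round 2: derive conn(f,f) via R3 from conn(f,i), conn(i,f)
round 2: derive conn(i,a) via R3 from conn(i,b), conn(b,a)
round 2: derive conn(i,j) via R3 from conn(i,f), conn(f,j)
round 3: derive conn(a,a) via R3 from conn(a,i), conn(i,a)
round 3: derive conn(a,b) via R3 from conn(a,f), conn(f,b)
round 3: derive conn(b,b) via R3 from conn(b,f), conn(f,b)
round 3: derive conn(b,i) via R3 from conn(b,a), conn(a,i)
round 3: derive conn(b,j) via R3 from conn(b,a), conn(a,j)
round 3: derive conn(d,a) via R3 from conn(d,b), conn(b,a)
round 3: derive conn(d,j) via R3 from conn(d,f), conn(f,j)
round 3: derive conn(e,a) via R3 from conn(e,i), conn(i,a)
round 3: derive conn(e,b) via R3 from conn(e,d), conn(d,b)
round 3: derive conn(e,f) via R3 from conn(e,d), conn(d,f)
round 3: derive conn(e,j) via R3 from conn(e,i), conn(i,j)
round 3: derive conn(f,a) via R3 from conn(f,b), conn(b,a)

conn(e,f)  [via R3]
  conn(e,d)  [via R2]
    cites(e,d)  [fact]
  conn(d,f)  [via R3]
    conn(d,i)  [via R2]
      cites(d,i)  [fact]
    conn(i,f)  [via R2]
      cites(i,f)  [fact]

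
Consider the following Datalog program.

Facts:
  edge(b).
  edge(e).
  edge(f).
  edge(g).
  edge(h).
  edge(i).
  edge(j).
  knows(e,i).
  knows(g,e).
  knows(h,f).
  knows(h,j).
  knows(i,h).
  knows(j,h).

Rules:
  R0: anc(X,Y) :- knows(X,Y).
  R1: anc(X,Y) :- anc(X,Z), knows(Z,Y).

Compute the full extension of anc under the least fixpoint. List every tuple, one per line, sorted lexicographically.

round 1: derive anc(e,i) via R0 from knows(e,i)
round 1: derive anc(g,e) via R0 from knows(g,e)
round 1: derive anc(h,f) via R0 from knows(h,f)
round 1: derive anc(h,j) via R0 from knows(h,j)
round 1: derive anc(i,h) via R0 from knows(i,h)
round 1: derive anc(j,h) via R0 from knows(j,h)
round 2: derive anc(e,h) via R1 from anc(e,i), knows(i,h)
round 2: derive anc(g,i) via R1 from anc(g,e), knows(e,i)
round 2: derive anc(h,h) via R1 from anc(h,j), knows(j,h)
round 2: derive anc(i,f) via R1 from anc(i,h), knows(h,f)
round 2: derive anc(i,j) via R1 from anc(i,h), knows(h,j)
round 2: derive anc(j,f) via R1 from anc(j,h), knows(h,f)
round 2: derive anc(j,j) via R1 from anc(j,h), knows(h,j)
round 3: derive anc(e,f) via R1 from anc(e,h), knows(h,f)
round 3: derive anc(e,j) via R1 from anc(e,h), knows(h,j)
round 3: derive anc(g,h) via R1 from anc(g,i), knows(i,h)
round 4: derive anc(g,f) via R1 from anc(g,h), knows(h,f)
round 4: derive anc(g,j) via R1 from anc(g,h), knows(h,j)

anc(e,f)
anc(e,h)
anc(e,i)
anc(e,j)
anc(g,e)
anc(g,f)
anc(g,h)
anc(g,i)
anc(g,j)
anc(h,f)
anc(h,h)
anc(h,j)
anc(i,f)
anc(i,h)
anc(i,j)
anc(j,f)
anc(j,h)
anc(j,j)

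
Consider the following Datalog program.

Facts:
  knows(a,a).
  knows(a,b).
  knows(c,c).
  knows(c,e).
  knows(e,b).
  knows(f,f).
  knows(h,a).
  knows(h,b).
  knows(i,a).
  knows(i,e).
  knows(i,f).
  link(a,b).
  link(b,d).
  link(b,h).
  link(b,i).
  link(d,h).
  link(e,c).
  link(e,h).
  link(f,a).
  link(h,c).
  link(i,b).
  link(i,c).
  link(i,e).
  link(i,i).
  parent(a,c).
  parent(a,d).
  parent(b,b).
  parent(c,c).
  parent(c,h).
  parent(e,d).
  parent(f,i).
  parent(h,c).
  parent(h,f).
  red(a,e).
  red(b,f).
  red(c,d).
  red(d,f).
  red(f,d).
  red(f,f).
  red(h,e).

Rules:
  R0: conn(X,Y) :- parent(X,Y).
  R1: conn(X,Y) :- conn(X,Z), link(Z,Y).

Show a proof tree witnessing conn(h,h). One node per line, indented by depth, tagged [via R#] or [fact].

conn(h,h)  [via R1]
  conn(h,b)  [via R1]
    conn(h,a)  [via R1]
      conn(h,f)  [via R0]
        parent(h,f)  [fact]
      link(f,a)  [fact]
    link(a,b)  [fact]
  link(b,h)  [fact]

round 1: derive conn(a,c) via R0 from parent(a,c)
round 1: derive conn(a,d) via R0 from parent(a,d)
round 1: derive conn(b,b) via R0 from parent(b,b)
round 1: derive conn(c,c) via R0 from parent(c,c)
round 1: derive conn(c,h) via R0 from parent(c,h)
round 1: derive conn(e,d) via R0 from parent(e,d)
round 1: derive conn(f,i) via R0 from parent(f,i)
round 1: derive conn(h,c) via R0 from parent(h,c)
round 1: derive conn(h,f) via R0 from parent(h,f)
round 2: derive conn(a,h) via R1 from conn(a,d), link(d,h)
round 2: derive conn(b,d) via R1 from conn(b,b), link(b,d)
round 2: derive conn(b,h) via R1 from conn(b,b), link(b,h)
round 2: derive conn(b,i) via R1 from conn(b,b), link(b,i)
round 2: derive conn(e,h) via R1 from conn(e,d), link(d,h)
round 2: derive conn(f,b) via R1 from conn(f,i), link(i,b)
round 2: derive conn(f,c) via R1 from conn(f,i), link(i,c)
round 2: derive conn(f,e) via R1 from conn(f,i), link(i,e)
round 2: derive conn(h,a) via R1 from conn(h,f), link(f,a)
round 3: derive conn(b,c) via R1 from conn(b,h), link(h,c)
round 3: derive conn(b,e) via R1 from conn(b,i), link(i,e)
round 3: derive conn(e,c) via R1 from conn(e,h), link(h,c)
round 3: derive conn(f,d) via R1 from conn(f,b), link(b,d)
round 3: derive conn(f,h) via R1 from conn(f,b), link(b,h)
round 3: derive conn(h,b) via R1 from conn(h,a), link(a,b)
round 4: derive conn(h,d) via R1 from conn(h,b), link(b,d)
round 4: derive conn(h,h) via R1 from conn(h,b), link(b,h)
round 4: derive conn(h,i) via R1 from conn(h,b), link(b,i)
round 5: derive conn(h,e) via R1 from conn(h,i), link(i,e)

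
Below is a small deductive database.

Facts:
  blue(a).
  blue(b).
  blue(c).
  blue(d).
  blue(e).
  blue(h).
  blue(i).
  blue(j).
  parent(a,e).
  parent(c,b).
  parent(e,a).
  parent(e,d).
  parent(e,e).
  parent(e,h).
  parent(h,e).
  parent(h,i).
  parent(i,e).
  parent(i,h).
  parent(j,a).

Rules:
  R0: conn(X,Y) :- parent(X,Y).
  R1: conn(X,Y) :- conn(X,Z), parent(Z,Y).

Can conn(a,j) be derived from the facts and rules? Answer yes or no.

round 1: derive conn(a,e) via R0 from parent(a,e)
round 1: derive conn(c,b) via R0 from parent(c,b)
round 1: derive conn(e,a) via R0 from parent(e,a)
round 1: derive conn(e,d) via R0 from parent(e,d)
round 1: derive conn(e,e) via R0 from parent(e,e)
round 1: derive conn(e,h) via R0 from parent(e,h)
round 1: derive conn(h,e) via R0 from parent(h,e)
round 1: derive conn(h,i) via R0 from parent(h,i)
round 1: derive conn(i,e) via R0 from parent(i,e)
round 1: derive conn(i,h) via R0 from parent(i,h)
round 1: derive conn(j,a) via R0 from parent(j,a)
round 2: derive conn(a,a) via R1 from conn(a,e), parent(e,a)
round 2: derive conn(a,d) via R1 from conn(a,e), parent(e,d)
round 2: derive conn(a,h) via R1 from conn(a,e), parent(e,h)
round 2: derive conn(e,i) via R1 from conn(e,h), parent(h,i)
round 2: derive conn(h,a) via R1 from conn(h,e), parent(e,a)
round 2: derive conn(h,d) via R1 from conn(h,e), parent(e,d)
round 2: derive conn(h,h) via R1 from conn(h,e), parent(e,h)
round 2: derive conn(i,a) via R1 from conn(i,e), parent(e,a)
round 2: derive conn(i,d) via R1 from conn(i,e), parent(e,d)
round 2: derive conn(i,i) via R1 from conn(i,h), parent(h,i)
round 2: derive conn(j,e) via R1 from conn(j,a), parent(a,e)
round 3: derive conn(a,i) via R1 from conn(a,h), parent(h,i)
round 3: derive conn(j,d) via R1 from conn(j,e), parent(e,d)
round 3: derive conn(j,h) via R1 from conn(j,e), parent(e,h)
round 4: derive conn(j,i) via R1 from conn(j,h), parent(h,i)

no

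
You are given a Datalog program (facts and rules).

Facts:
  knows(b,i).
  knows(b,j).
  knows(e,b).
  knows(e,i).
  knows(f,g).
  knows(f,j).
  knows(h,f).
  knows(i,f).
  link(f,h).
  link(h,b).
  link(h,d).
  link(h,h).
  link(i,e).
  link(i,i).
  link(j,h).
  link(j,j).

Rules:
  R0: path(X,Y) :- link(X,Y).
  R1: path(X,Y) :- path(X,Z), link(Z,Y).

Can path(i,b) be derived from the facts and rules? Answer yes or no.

no

round 1: derive path(f,h) via R0 from link(f,h)
round 1: derive path(h,b) via R0 from link(h,b)
round 1: derive path(h,d) via R0 from link(h,d)
round 1: derive path(h,h) via R0 from link(h,h)
round 1: derive path(i,e) via R0 from link(i,e)
round 1: derive path(i,i) via R0 from link(i,i)
round 1: derive path(j,h) via R0 from link(j,h)
round 1: derive path(j,j) via R0 from link(j,j)
round 2: derive path(f,b) via R1 from path(f,h), link(h,b)
round 2: derive path(f,d) via R1 from path(f,h), link(h,d)
round 2: derive path(j,b) via R1 from path(j,h), link(h,b)
round 2: derive path(j,d) via R1 from path(j,h), link(h,d)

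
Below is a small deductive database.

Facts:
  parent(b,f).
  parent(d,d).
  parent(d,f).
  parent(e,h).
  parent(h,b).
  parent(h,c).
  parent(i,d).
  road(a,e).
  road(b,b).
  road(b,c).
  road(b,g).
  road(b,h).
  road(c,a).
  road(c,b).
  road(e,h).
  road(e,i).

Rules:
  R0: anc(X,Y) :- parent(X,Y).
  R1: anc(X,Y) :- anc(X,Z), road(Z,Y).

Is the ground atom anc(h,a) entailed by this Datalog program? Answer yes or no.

yes

round 1: derive anc(b,f) via R0 from parent(b,f)
round 1: derive anc(d,d) via R0 from parent(d,d)
round 1: derive anc(d,f) via R0 from parent(d,f)
round 1: derive anc(e,h) via R0 from parent(e,h)
round 1: derive anc(h,b) via R0 from parent(h,b)
round 1: derive anc(h,c) via R0 from parent(h,c)
round 1: derive anc(i,d) via R0 from parent(i,d)
round 2: derive anc(h,a) via R1 from anc(h,c), road(c,a)
round 2: derive anc(h,g) via R1 from anc(h,b), road(b,g)
round 2: derive anc(h,h) via R1 from anc(h,b), road(b,h)
round 3: derive anc(h,e) via R1 from anc(h,a), road(a,e)
round 4: derive anc(h,i) via R1 from anc(h,e), road(e,i)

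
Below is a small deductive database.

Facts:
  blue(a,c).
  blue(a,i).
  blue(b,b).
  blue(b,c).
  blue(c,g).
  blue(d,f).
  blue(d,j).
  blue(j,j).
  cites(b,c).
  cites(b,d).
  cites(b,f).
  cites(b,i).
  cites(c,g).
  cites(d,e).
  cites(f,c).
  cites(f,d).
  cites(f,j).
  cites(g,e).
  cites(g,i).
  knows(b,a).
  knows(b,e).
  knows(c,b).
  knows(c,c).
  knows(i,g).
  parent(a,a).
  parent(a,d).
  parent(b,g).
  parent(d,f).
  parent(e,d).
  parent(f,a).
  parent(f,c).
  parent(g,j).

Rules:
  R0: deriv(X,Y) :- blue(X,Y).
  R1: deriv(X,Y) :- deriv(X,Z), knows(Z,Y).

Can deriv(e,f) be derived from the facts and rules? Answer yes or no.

round 1: derive deriv(a,c) via R0 from blue(a,c)
round 1: derive deriv(a,i) via R0 from blue(a,i)
round 1: derive deriv(b,b) via R0 from blue(b,b)
round 1: derive deriv(b,c) via R0 from blue(b,c)
round 1: derive deriv(c,g) via R0 from blue(c,g)
round 1: derive deriv(d,f) via R0 from blue(d,f)
round 1: derive deriv(d,j) via R0 from blue(d,j)
round 1: derive deriv(j,j) via R0 from blue(j,j)
round 2: derive deriv(a,b) via R1 from deriv(a,c), knows(c,b)
round 2: derive deriv(a,g) via R1 from deriv(a,i), knows(i,g)
round 2: derive deriv(b,a) via R1 from deriv(b,b), knows(b,a)
round 2: derive deriv(b,e) via R1 from deriv(b,b), knows(b,e)
round 3: derive deriv(a,a) via R1 from deriv(a,b), knows(b,a)
round 3: derive deriv(a,e) via R1 from deriv(a,b), knows(b,e)

no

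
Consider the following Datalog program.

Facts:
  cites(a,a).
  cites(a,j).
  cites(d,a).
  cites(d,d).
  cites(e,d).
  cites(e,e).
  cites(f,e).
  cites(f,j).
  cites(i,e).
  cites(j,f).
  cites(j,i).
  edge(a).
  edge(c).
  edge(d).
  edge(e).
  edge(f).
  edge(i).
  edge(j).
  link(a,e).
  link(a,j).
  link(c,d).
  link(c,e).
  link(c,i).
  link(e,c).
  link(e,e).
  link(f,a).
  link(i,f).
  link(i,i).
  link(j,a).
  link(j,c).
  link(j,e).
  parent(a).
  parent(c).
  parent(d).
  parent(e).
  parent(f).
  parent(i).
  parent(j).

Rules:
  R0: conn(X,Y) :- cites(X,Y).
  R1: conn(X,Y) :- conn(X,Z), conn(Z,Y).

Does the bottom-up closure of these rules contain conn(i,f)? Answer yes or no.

yes

round 1: derive conn(a,a) via R0 from cites(a,a)
round 1: derive conn(a,j) via R0 from cites(a,j)
round 1: derive conn(d,a) via R0 from cites(d,a)
round 1: derive conn(d,d) via R0 from cites(d,d)
round 1: derive conn(e,d) via R0 from cites(e,d)
round 1: derive conn(e,e) via R0 from cites(e,e)
round 1: derive conn(f,e) via R0 from cites(f,e)
round 1: derive conn(f,j) via R0 from cites(f,j)
round 1: derive conn(i,e) via R0 from cites(i,e)
round 1: derive conn(j,f) via R0 from cites(j,f)
round 1: derive conn(j,i) via R0 from cites(j,i)
round 2: derive conn(a,f) via R1 from conn(a,j), conn(j,f)
round 2: derive conn(a,i) via R1 from conn(a,j), conn(j,i)
round 2: derive conn(d,j) via R1 from conn(d,a), conn(a,j)
round 2: derive conn(e,a) via R1 from conn(e,d), conn(d,a)
round 2: derive conn(f,d) via R1 from conn(f,e), conn(e,d)
round 2: derive conn(f,f) via R1 from conn(f,j), conn(j,f)
round 2: derive conn(f,i) via R1 from conn(f,j), conn(j,i)
round 2: derive conn(i,d) via R1 from conn(i,e), conn(e,d)
round 2: derive conn(j,e) via R1 from conn(j,f), conn(f,e)
round 2: derive conn(j,j) via R1 from conn(j,f), conn(f,j)
round 3: derive conn(a,d) via R1 from conn(a,f), conn(f,d)
round 3: derive conn(a,e) via R1 from conn(a,f), conn(f,e)
round 3: derive conn(d,e) via R1 from conn(d,j), conn(j,e)
round 3: derive conn(d,f) via R1 from conn(d,a), conn(a,f)
round 3: derive conn(d,i) via R1 from conn(d,a), conn(a,i)
round 3: derive conn(e,f) via R1 from conn(e,a), conn(a,f)
round 3: derive conn(e,i) via R1 from conn(e,a), conn(a,i)
round 3: derive conn(e,j) via R1 from conn(e,a), conn(a,j)
round 3: derive conn(f,a) via R1 from conn(f,d), conn(d,a)
round 3: derive conn(i,a) via R1 from conn(i,d), conn(d,a)
round 3: derive conn(i,j) via R1 from conn(i,d), conn(d,j)
round 3: derive conn(j,a) via R1 from conn(j,e), conn(e,a)
round 3: derive conn(j,d) via R1 from conn(j,e), conn(e,d)
round 4: derive conn(i,f) via R1 from conn(i,a), conn(a,f)
round 4: derive conn(i,i) via R1 from conn(i,a), conn(a,i)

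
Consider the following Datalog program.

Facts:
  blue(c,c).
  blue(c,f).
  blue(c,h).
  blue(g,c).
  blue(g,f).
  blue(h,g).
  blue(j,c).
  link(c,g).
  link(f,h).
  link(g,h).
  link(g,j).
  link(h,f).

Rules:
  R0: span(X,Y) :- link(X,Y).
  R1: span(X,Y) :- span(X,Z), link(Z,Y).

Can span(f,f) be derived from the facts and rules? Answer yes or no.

yes

round 1: derive span(c,g) via R0 from link(c,g)
round 1: derive span(f,h) via R0 from link(f,h)
round 1: derive span(g,h) via R0 from link(g,h)
round 1: derive span(g,j) via R0 from link(g,j)
round 1: derive span(h,f) via R0 from link(h,f)
round 2: derive span(c,h) via R1 from span(c,g), link(g,h)
round 2: derive span(c,j) via R1 from span(c,g), link(g,j)
round 2: derive span(f,f) via R1 from span(f,h), link(h,f)
round 2: derive span(g,f) via R1 from span(g,h), link(h,f)
round 2: derive span(h,h) via R1 from span(h,f), link(f,h)
round 3: derive span(c,f) via R1 from span(c,h), link(h,f)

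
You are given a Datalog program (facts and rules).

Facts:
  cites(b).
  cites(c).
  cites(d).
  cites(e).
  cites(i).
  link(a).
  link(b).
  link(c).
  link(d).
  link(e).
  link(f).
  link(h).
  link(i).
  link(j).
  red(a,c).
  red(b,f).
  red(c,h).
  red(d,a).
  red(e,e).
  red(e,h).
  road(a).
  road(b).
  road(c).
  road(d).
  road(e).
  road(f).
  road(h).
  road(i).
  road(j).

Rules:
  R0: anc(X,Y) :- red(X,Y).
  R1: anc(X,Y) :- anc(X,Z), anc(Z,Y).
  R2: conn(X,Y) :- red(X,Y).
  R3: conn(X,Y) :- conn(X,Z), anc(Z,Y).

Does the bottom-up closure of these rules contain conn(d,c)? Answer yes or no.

yes

round 1: derive anc(a,c) via R0 from red(a,c)
round 1: derive anc(b,f) via R0 from red(b,f)
round 1: derive anc(c,h) via R0 from red(c,h)
round 1: derive anc(d,a) via R0 from red(d,a)
round 1: derive anc(e,e) via R0 from red(e,e)
round 1: derive anc(e,h) via R0 from red(e,h)
round 1: derive conn(a,c) via R2 from red(a,c)
round 1: derive conn(b,f) via R2 from red(b,f)
round 1: derive conn(c,h) via R2 from red(c,h)
round 1: derive conn(d,a) via R2 from red(d,a)
round 1: derive conn(e,e) via R2 from red(e,e)
round 1: derive conn(e,h) via R2 from red(e,h)
round 2: derive anc(a,h) via R1 from anc(a,c), anc(c,h)
round 2: derive anc(d,c) via R1 from anc(d,a), anc(a,c)
round 2: derive conn(a,h) via R3 from conn(a,c), anc(c,h)
round 2: derive conn(d,c) via R3 from conn(d,a), anc(a,c)
round 3: derive anc(d,h) via R1 from anc(d,a), anc(a,h)
round 3: derive conn(d,h) via R3 from conn(d,a), anc(a,h)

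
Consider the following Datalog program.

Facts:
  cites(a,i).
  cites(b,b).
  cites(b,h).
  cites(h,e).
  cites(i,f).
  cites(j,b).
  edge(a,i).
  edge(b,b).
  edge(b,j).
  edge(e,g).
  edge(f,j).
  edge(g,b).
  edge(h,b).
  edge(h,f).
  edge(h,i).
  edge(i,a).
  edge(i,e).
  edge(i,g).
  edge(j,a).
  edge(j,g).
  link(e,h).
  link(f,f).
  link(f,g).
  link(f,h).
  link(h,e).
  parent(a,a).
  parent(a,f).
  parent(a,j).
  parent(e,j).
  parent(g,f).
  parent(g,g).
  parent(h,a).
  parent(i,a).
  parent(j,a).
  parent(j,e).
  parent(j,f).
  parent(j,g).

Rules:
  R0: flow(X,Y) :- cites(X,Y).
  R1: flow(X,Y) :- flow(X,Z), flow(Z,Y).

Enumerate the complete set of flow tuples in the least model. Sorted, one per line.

flow(a,f)
flow(a,i)
flow(b,b)
flow(b,e)
flow(b,h)
flow(h,e)
flow(i,f)
flow(j,b)
flow(j,e)
flow(j,h)

round 1: derive flow(a,i) via R0 from cites(a,i)
round 1: derive flow(b,b) via R0 from cites(b,b)
round 1: derive flow(b,h) via R0 from cites(b,h)
round 1: derive flow(h,e) via R0 from cites(h,e)
round 1: derive flow(i,f) via R0 from cites(i,f)
round 1: derive flow(j,b) via R0 from cites(j,b)
round 2: derive flow(a,f) via R1 from flow(a,i), flow(i,f)
round 2: derive flow(b,e) via R1 from flow(b,h), flow(h,e)
round 2: derive flow(j,h) via R1 from flow(j,b), flow(b,h)
round 3: derive flow(j,e) via R1 from flow(j,b), flow(b,e)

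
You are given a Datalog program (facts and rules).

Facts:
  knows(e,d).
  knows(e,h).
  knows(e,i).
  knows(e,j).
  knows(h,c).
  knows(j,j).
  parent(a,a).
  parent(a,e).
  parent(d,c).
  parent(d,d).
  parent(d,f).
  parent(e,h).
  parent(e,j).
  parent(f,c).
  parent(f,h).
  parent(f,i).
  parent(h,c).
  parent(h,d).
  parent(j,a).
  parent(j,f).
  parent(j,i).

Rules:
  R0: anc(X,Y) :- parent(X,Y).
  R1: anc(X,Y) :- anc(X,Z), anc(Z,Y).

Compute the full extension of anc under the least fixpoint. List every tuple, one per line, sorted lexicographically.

round 1: derive anc(a,a) via R0 from parent(a,a)
round 1: derive anc(a,e) via R0 from parent(a,e)
round 1: derive anc(d,c) via R0 from parent(d,c)
round 1: derive anc(d,d) via R0 from parent(d,d)
round 1: derive anc(d,f) via R0 from parent(d,f)
round 1: derive anc(e,h) via R0 from parent(e,h)
round 1: derive anc(e,j) via R0 from parent(e,j)
round 1: derive anc(f,c) via R0 from parent(f,c)
round 1: derive anc(f,h) via R0 from parent(f,h)
round 1: derive anc(f,i) via R0 from parent(f,i)
round 1: derive anc(h,c) via R0 from parent(h,c)
round 1: derive anc(h,d) via R0 from parent(h,d)
round 1: derive anc(j,a) via R0 from parent(j,a)
round 1: derive anc(j,f) via R0 from parent(j,f)
round 1: derive anc(j,i) via R0 from parent(j,i)
round 2: derive anc(a,h) via R1 from anc(a,e), anc(e,h)
round 2: derive anc(a,j) via R1 from anc(a,e), anc(e,j)
round 2: derive anc(d,h) via R1 from anc(d,f), anc(f,h)
round 2: derive anc(d,i) via R1 from anc(d,f), anc(f,i)
round 2: derive anc(e,a) via R1 from anc(e,j), anc(j,a)
round 2: derive anc(e,c) via R1 from anc(e,h), anc(h,c)
round 2: derive anc(e,d) via R1 from anc(e,h), anc(h,d)
round 2: derive anc(e,f) via R1 from anc(e,j), anc(j,f)
round 2: derive anc(e,i) via R1 from anc(e,j), anc(j,i)
round 2: derive anc(f,d) via R1 from anc(f,h), anc(h,d)
round 2: derive anc(h,f) via R1 from anc(h,d), anc(d,f)
round 2: derive anc(j,c) via R1 from anc(j,f), anc(f,c)
round 2: derive anc(j,e) via R1 from anc(j,a), anc(a,e)
round 2: derive anc(j,h) via R1 from anc(j,f), anc(f,h)
round 3: derive anc(a,c) via R1 from anc(a,e), anc(e,c)
round 3: derive anc(a,d) via R1 from anc(a,e), anc(e,d)
round 3: derive anc(a,f) via R1 from anc(a,e), anc(e,f)
round 3: derive anc(a,i) via R1 from anc(a,e), anc(e,i)
round 3: derive anc(e,e) via R1 from anc(e,a), anc(a,e)
round 3: derive anc(f,f) via R1 from anc(f,d), anc(d,f)
round 3: derive anc(h,h) via R1 from anc(h,d), anc(d,h)
round 3: derive anc(h,i) via R1 from anc(h,d), anc(d,i)
round 3: derive anc(j,d) via R1 from anc(j,e), anc(e,d)
round 3: derive anc(j,j) via R1 from anc(j,a), anc(a,j)

anc(a,a)
anc(a,c)
anc(a,d)
anc(a,e)
anc(a,f)
anc(a,h)
anc(a,i)
anc(a,j)
anc(d,c)
anc(d,d)
anc(d,f)
anc(d,h)
anc(d,i)
anc(e,a)
anc(e,c)
anc(e,d)
anc(e,e)
anc(e,f)
anc(e,h)
anc(e,i)
anc(e,j)
anc(f,c)
anc(f,d)
anc(f,f)
anc(f,h)
anc(f,i)
anc(h,c)
anc(h,d)
anc(h,f)
anc(h,h)
anc(h,i)
anc(j,a)
anc(j,c)
anc(j,d)
anc(j,e)
anc(j,f)
anc(j,h)
anc(j,i)
anc(j,j)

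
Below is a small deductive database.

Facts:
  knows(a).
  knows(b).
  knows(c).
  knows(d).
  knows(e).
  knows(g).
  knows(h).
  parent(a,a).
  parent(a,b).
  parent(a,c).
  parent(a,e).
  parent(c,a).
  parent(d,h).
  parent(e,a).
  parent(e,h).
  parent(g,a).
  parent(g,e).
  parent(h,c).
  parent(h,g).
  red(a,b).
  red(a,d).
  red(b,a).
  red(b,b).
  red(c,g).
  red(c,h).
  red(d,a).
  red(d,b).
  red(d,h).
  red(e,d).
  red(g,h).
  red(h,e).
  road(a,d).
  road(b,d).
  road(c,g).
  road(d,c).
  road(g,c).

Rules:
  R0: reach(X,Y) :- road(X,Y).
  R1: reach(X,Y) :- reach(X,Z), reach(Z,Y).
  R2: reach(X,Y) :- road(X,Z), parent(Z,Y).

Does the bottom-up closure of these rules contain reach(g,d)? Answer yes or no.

round 1: derive reach(a,d) via R0 from road(a,d)
round 1: derive reach(b,d) via R0 from road(b,d)
round 1: derive reach(c,g) via R0 from road(c,g)
round 1: derive reach(d,c) via R0 from road(d,c)
round 1: derive reach(g,c) via R0 from road(g,c)
round 1: derive reach(a,h) via R2 from road(a,d), parent(d,h)
round 1: derive reach(b,h) via R2 from road(b,d), parent(d,h)
round 1: derive reach(c,a) via R2 from road(c,g), parent(g,a)
round 1: derive reach(c,e) via R2 from road(c,g), parent(g,e)
round 1: derive reach(d,a) via R2 from road(d,c), parent(c,a)
round 1: derive reach(g,a) via R2 from road(g,c), parent(c,a)
round 2: derive reach(a,a) via R1 from reach(a,d), reach(d,a)
round 2: derive reach(a,c) via R1 from reach(a,d), reach(d,c)
round 2: derive reach(b,a) via R1 from reach(b,d), reach(d,a)
round 2: derive reach(b,c) via R1 from reach(b,d), reach(d,c)
round 2: derive reach(c,c) via R1 from reach(c,g), reach(g,c)
round 2: derive reach(c,d) via R1 from reach(c,a), reach(a,d)
round 2: derive reach(c,h) via R1 from reach(c,a), reach(a,h)
round 2: derive reach(d,d) via R1 from reach(d,a), reach(a,d)
round 2: derive reach(d,e) via R1 from reach(d,c), reach(c,e)
round 2: derive reach(d,g) via R1 from reach(d,c), reach(c,g)
round 2: derive reach(d,h) via R1 from reach(d,a), reach(a,h)
round 2: derive reach(g,d) via R1 from reach(g,a), reach(a,d)
round 2: derive reach(g,e) via R1 from reach(g,c), reach(c,e)
round 2: derive reach(g,g) via R1 from reach(g,c), reach(c,g)
round 2: derive reach(g,h) via R1 from reach(g,a), reach(a,h)
round 3: derive reach(a,e) via R1 from reach(a,c), reach(c,e)
round 3: derive reach(a,g) via R1 from reach(a,c), reach(c,g)
round 3: derive reach(b,e) via R1 from reach(b,c), reach(c,e)
round 3: derive reach(b,g) via R1 from reach(b,c), reach(c,g)

yes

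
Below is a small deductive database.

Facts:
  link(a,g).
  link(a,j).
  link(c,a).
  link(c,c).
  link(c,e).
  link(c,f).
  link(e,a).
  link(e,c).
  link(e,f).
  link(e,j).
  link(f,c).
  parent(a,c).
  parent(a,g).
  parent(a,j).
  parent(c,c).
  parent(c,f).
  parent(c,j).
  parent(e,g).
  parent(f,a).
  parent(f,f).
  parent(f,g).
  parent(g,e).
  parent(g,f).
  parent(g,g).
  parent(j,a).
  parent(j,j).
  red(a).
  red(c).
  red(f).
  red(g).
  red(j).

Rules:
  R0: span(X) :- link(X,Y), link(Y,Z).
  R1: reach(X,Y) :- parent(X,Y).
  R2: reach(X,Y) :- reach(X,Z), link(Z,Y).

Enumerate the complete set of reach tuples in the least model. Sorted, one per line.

reach(a,a)
reach(a,c)
reach(a,e)
reach(a,f)
reach(a,g)
reach(a,j)
reach(c,a)
reach(c,c)
reach(c,e)
reach(c,f)
reach(c,g)
reach(c,j)
reach(e,g)
reach(f,a)
reach(f,c)
reach(f,e)
reach(f,f)
reach(f,g)
reach(f,j)
reach(g,a)
reach(g,c)
reach(g,e)
reach(g,f)
reach(g,g)
reach(g,j)
reach(j,a)
reach(j,g)
reach(j,j)

round 1: derive reach(a,c) via R1 from parent(a,c)
round 1: derive reach(a,g) via R1 from parent(a,g)
round 1: derive reach(a,j) via R1 from parent(a,j)
round 1: derive reach(c,c) via R1 from parent(c,c)
round 1: derive reach(c,f) via R1 from parent(c,f)
round 1: derive reach(c,j) via R1 from parent(c,j)
round 1: derive reach(e,g) via R1 from parent(e,g)
round 1: derive reach(f,a) via R1 from parent(f,a)
round 1: derive reach(f,f) via R1 from parent(f,f)
round 1: derive reach(f,g) via R1 from parent(f,g)
round 1: derive reach(g,e) via R1 from parent(g,e)
round 1: derive reach(g,f) via R1 from parent(g,f)
round 1: derive reach(g,g) via R1 from parent(g,g)
round 1: derive reach(j,a) via R1 from parent(j,a)
round 1: derive reach(j,j) via R1 from parent(j,j)
round 2: derive reach(a,a) via R2 from reach(a,c), link(c,a)
round 2: derive reach(a,e) via R2 from reach(a,c), link(c,e)
round 2: derive reach(a,f) via R2 from reach(a,c), link(c,f)
round 2: derive reach(c,a) via R2 from reach(c,c), link(c,a)
round 2: derive reach(c,e) via R2 from reach(c,c), link(c,e)
round 2: derive reach(f,c) via R2 from reach(f,f), link(f,c)
round 2: derive reach(f,j) via R2 from reach(f,a), link(a,j)
round 2: derive reach(g,a) via R2 from reach(g,e), link(e,a)
round 2: derive reach(g,c) via R2 from reach(g,e), link(e,c)
round 2: derive reach(g,j) via R2 from reach(g,e), link(e,j)
round 2: derive reach(j,g) via R2 from reach(j,a), link(a,g)
round 3: derive reach(c,g) via R2 from reach(c,a), link(a,g)
round 3: derive reach(f,e) via R2 from reach(f,c), link(c,e)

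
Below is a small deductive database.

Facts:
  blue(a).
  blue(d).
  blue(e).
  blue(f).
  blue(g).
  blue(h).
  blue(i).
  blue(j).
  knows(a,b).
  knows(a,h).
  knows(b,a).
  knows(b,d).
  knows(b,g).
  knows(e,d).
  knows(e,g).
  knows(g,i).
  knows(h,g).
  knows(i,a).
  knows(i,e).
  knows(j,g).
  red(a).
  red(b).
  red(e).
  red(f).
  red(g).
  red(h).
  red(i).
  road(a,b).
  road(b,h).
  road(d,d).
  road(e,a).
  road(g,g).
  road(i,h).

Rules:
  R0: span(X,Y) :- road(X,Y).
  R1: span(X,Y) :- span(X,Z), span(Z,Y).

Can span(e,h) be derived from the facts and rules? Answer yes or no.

yes

round 1: derive span(a,b) via R0 from road(a,b)
round 1: derive span(b,h) via R0 from road(b,h)
round 1: derive span(d,d) via R0 from road(d,d)
round 1: derive span(e,a) via R0 from road(e,a)
round 1: derive span(g,g) via R0 from road(g,g)
round 1: derive span(i,h) via R0 from road(i,h)
round 2: derive span(a,h) via R1 from span(a,b), span(b,h)
round 2: derive span(e,b) via R1 from span(e,a), span(a,b)
round 3: derive span(e,h) via R1 from span(e,a), span(a,h)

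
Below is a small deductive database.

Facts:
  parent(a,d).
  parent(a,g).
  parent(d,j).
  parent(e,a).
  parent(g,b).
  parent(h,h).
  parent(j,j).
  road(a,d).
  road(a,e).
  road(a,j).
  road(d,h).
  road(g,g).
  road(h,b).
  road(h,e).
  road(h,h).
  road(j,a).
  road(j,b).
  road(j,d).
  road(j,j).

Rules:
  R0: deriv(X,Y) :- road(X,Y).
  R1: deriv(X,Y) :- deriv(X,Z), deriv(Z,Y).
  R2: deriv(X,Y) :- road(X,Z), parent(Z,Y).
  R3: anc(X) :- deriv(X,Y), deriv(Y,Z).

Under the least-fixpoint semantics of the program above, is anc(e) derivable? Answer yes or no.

round 1: derive deriv(a,d) via R0 from road(a,d)
round 1: derive deriv(a,e) via R0 from road(a,e)
round 1: derive deriv(a,j) via R0 from road(a,j)
round 1: derive deriv(d,h) via R0 from road(d,h)
round 1: derive deriv(g,g) via R0 from road(g,g)
round 1: derive deriv(h,b) via R0 from road(h,b)
round 1: derive deriv(h,e) via R0 from road(h,e)
round 1: derive deriv(h,h) via R0 from road(h,h)
round 1: derive deriv(j,a) via R0 from road(j,a)
round 1: derive deriv(j,b) via R0 from road(j,b)
round 1: derive deriv(j,d) via R0 from road(j,d)
round 1: derive deriv(j,j) via R0 from road(j,j)
round 1: derive deriv(a,a) via R2 from road(a,e), parent(e,a)
round 1: derive deriv(g,b) via R2 from road(g,g), parent(g,b)
round 1: derive deriv(h,a) via R2 from road(h,e), parent(e,a)
round 1: derive deriv(j,g) via R2 from road(j,a), parent(a,g)
round 2: derive deriv(a,b) via R1 from deriv(a,j), deriv(j,b)
round 2: derive deriv(a,g) via R1 from deriv(a,j), deriv(j,g)
round 2: derive deriv(a,h) via R1 from deriv(a,d), deriv(d,h)
round 2: derive deriv(d,a) via R1 from deriv(d,h), deriv(h,a)
round 2: derive deriv(d,b) via R1 from deriv(d,h), deriv(h,b)
round 2: derive deriv(d,e) via R1 from deriv(d,h), deriv(h,e)
round 2: derive deriv(h,d) via R1 from deriv(h,a), deriv(a,d)
round 2: derive deriv(h,j) via R1 from deriv(h,a), deriv(a,j)
round 2: derive deriv(j,e) via R1 from deriv(j,a), deriv(a,e)
round 2: derive deriv(j,h) via R1 from deriv(j,d), deriv(d,h)
round 2: derive anc(a) via R3 from deriv(a,a), deriv(a,a)
round 2: derive anc(d) via R3 from deriv(d,h), deriv(h,a)
round 2: derive anc(g) via R3 from deriv(g,g), deriv(g,b)
round 2: derive anc(h) via R3 from deriv(h,a), deriv(a,a)
round 2: derive anc(j) via R3 from deriv(j,a), deriv(a,a)
round 3: derive deriv(d,d) via R1 from deriv(d,a), deriv(a,d)
round 3: derive deriv(d,g) via R1 from deriv(d,a), deriv(a,g)
round 3: derive deriv(d,j) via R1 from deriv(d,a), deriv(a,j)
round 3: derive deriv(h,g) via R1 from deriv(h,a), deriv(a,g)

no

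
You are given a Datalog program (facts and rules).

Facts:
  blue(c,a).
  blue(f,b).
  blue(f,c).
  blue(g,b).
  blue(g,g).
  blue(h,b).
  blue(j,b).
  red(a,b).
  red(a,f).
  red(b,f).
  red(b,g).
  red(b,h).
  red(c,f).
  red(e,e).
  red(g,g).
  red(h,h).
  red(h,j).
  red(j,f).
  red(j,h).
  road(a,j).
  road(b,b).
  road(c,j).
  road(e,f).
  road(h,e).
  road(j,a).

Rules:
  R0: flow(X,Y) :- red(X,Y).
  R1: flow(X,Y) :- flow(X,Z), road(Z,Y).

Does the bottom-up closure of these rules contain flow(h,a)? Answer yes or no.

yes

round 1: derive flow(a,b) via R0 from red(a,b)
round 1: derive flow(a,f) via R0 from red(a,f)
round 1: derive flow(b,f) via R0 from red(b,f)
round 1: derive flow(b,g) via R0 from red(b,g)
round 1: derive flow(b,h) via R0 from red(b,h)
round 1: derive flow(c,f) via R0 from red(c,f)
round 1: derive flow(e,e) via R0 from red(e,e)
round 1: derive flow(g,g) via R0 from red(g,g)
round 1: derive flow(h,h) via R0 from red(h,h)
round 1: derive flow(h,j) via R0 from red(h,j)
round 1: derive flow(j,f) via R0 from red(j,f)
round 1: derive flow(j,h) via R0 from red(j,h)
round 2: derive flow(b,e) via R1 from flow(b,h), road(h,e)
round 2: derive flow(e,f) via R1 from flow(e,e), road(e,f)
round 2: derive flow(h,a) via R1 from flow(h,j), road(j,a)
round 2: derive flow(h,e) via R1 from flow(h,h), road(h,e)
round 2: derive flow(j,e) via R1 from flow(j,h), road(h,e)
round 3: derive flow(h,f) via R1 from flow(h,e), road(e,f)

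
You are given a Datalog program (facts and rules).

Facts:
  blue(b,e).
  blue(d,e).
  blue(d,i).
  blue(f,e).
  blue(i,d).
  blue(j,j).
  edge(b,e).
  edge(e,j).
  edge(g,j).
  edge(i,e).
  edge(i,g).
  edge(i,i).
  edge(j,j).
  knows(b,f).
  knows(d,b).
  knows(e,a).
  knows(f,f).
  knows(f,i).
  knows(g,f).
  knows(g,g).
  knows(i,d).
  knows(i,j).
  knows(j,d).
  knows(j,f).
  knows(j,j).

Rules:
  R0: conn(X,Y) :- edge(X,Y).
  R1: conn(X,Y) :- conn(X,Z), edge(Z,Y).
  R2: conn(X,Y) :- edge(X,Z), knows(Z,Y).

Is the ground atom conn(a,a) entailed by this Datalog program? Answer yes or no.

no

round 1: derive conn(b,e) via R0 from edge(b,e)
round 1: derive conn(e,j) via R0 from edge(e,j)
round 1: derive conn(g,j) via R0 from edge(g,j)
round 1: derive conn(i,e) via R0 from edge(i,e)
round 1: derive conn(i,g) via R0 from edge(i,g)
round 1: derive conn(i,i) via R0 from edge(i,i)
round 1: derive conn(j,j) via R0 from edge(j,j)
round 1: derive conn(b,a) via R2 from edge(b,e), knows(e,a)
round 1: derive conn(e,d) via R2 from edge(e,j), knows(j,d)
round 1: derive conn(e,f) via R2 from edge(e,j), knows(j,f)
round 1: derive conn(g,d) via R2 from edge(g,j), knows(j,d)
round 1: derive conn(g,f) via R2 from edge(g,j), knows(j,f)
round 1: derive conn(i,a) via R2 from edge(i,e), knows(e,a)
round 1: derive conn(i,d) via R2 from edge(i,i), knows(i,d)
round 1: derive conn(i,f) via R2 from edge(i,g), knows(g,f)
round 1: derive conn(i,j) via R2 from edge(i,i), knows(i,j)
round 1: derive conn(j,d) via R2 from edge(j,j), knows(j,d)
round 1: derive conn(j,f) via R2 from edge(j,j), knows(j,f)
round 2: derive conn(b,j) via R1 from conn(b,e), edge(e,j)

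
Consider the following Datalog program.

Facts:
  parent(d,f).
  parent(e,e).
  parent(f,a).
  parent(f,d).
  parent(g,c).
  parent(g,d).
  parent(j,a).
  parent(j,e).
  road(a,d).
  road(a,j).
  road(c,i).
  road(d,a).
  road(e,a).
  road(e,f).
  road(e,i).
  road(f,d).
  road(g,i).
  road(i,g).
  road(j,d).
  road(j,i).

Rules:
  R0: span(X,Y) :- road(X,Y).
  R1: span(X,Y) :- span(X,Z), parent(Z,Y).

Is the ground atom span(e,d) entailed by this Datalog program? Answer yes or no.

round 1: derive span(a,d) via R0 from road(a,d)
round 1: derive span(a,j) via R0 from road(a,j)
round 1: derive span(c,i) via R0 from road(c,i)
round 1: derive span(d,a) via R0 from road(d,a)
round 1: derive span(e,a) via R0 from road(e,a)
round 1: derive span(e,f) via R0 from road(e,f)
round 1: derive span(e,i) via R0 from road(e,i)
round 1: derive span(f,d) via R0 from road(f,d)
round 1: derive span(g,i) via R0 from road(g,i)
round 1: derive span(i,g) via R0 from road(i,g)
round 1: derive span(j,d) via R0 from road(j,d)
round 1: derive span(j,i) via R0 from road(j,i)
round 2: derive span(a,a) via R1 from span(a,j), parent(j,a)
round 2: derive span(a,e) via R1 from span(a,j), parent(j,e)
round 2: derive span(a,f) via R1 from span(a,d), parent(d,f)
round 2: derive span(e,d) via R1 from span(e,f), parent(f,d)
round 2: derive span(f,f) via R1 from span(f,d), parent(d,f)
round 2: derive span(i,c) via R1 from span(i,g), parent(g,c)
round 2: derive span(i,d) via R1 from span(i,g), parent(g,d)
round 2: derive span(j,f) via R1 from span(j,d), parent(d,f)
round 3: derive span(f,a) via R1 from span(f,f), parent(f,a)
round 3: derive span(i,f) via R1 from span(i,d), parent(d,f)
round 3: derive span(j,a) via R1 from span(j,f), parent(f,a)
round 4: derive span(i,a) via R1 from span(i,f), parent(f,a)

yes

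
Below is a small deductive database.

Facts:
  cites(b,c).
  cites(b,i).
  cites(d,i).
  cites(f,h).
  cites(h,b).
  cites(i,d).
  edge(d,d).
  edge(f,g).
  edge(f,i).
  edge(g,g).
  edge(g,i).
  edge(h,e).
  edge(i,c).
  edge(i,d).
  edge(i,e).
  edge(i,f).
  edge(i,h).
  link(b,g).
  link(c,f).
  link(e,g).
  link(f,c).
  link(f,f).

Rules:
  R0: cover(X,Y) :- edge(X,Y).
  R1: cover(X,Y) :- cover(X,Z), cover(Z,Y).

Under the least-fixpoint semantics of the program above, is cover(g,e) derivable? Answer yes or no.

round 1: derive cover(d,d) via R0 from edge(d,d)
round 1: derive cover(f,g) via R0 from edge(f,g)
round 1: derive cover(f,i) via R0 from edge(f,i)
round 1: derive cover(g,g) via R0 from edge(g,g)
round 1: derive cover(g,i) via R0 from edge(g,i)
round 1: derive cover(h,e) via R0 from edge(h,e)
round 1: derive cover(i,c) via R0 from edge(i,c)
round 1: derive cover(i,d) via R0 from edge(i,d)
round 1: derive cover(i,e) via R0 from edge(i,e)
round 1: derive cover(i,f) via R0 from edge(i,f)
round 1: derive cover(i,h) via R0 from edge(i,h)
round 2: derive cover(f,c) via R1 from cover(f,i), cover(i,c)
round 2: derive cover(f,d) via R1 from cover(f,i), cover(i,d)
round 2: derive cover(f,e) via R1 from cover(f,i), cover(i,e)
round 2: derive cover(f,f) via R1 from cover(f,i), cover(i,f)
round 2: derive cover(f,h) via R1 from cover(f,i), cover(i,h)
round 2: derive cover(g,c) via R1 from cover(g,i), cover(i,c)
round 2: derive cover(g,d) via R1 from cover(g,i), cover(i,d)
round 2: derive cover(g,e) via R1 from cover(g,i), cover(i,e)
round 2: derive cover(g,f) via R1 from cover(g,i), cover(i,f)
round 2: derive cover(g,h) via R1 from cover(g,i), cover(i,h)
round 2: derive cover(i,g) via R1 from cover(i,f), cover(f,g)
round 2: derive cover(i,i) via R1 from cover(i,f), cover(f,i)

yes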